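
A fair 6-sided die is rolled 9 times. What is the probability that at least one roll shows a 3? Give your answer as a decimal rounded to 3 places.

P(no roll shows a 3) = (5/6)^9 ≈ 0.194.
P(at least one) = 1 − 0.194 = 0.806.

0.806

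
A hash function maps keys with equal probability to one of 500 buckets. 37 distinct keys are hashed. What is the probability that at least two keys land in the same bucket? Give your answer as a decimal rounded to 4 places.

0.7448

It's easier to compute the probability that all 37 are distinct.
P(all distinct) = 500/500 · 499/500 · ··· · 464/500 ≈ 0.2552.
So the probability of at least one match is 1 − 0.2552 = 0.7448.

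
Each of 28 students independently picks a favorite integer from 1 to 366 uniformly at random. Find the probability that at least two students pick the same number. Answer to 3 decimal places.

It's easier to compute the probability that all 28 are distinct.
P(all distinct) = 366/366 · 365/366 · ··· · 339/366 ≈ 0.347.
So the probability of at least one match is 1 − 0.347 = 0.653.

0.653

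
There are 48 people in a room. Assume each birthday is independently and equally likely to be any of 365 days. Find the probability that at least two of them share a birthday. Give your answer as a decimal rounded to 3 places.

It's easier to compute the probability that all 48 are distinct.
P(all distinct) = 365/365 · 364/365 · ··· · 318/365 ≈ 0.039.
So the probability of at least one match is 1 − 0.039 = 0.961.

0.961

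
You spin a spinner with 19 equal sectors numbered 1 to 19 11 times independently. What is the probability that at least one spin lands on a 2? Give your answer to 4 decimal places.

P(no spin lands on a 2) = (18/19)^11 ≈ 0.5517.
P(at least one) = 1 − 0.5517 = 0.4483.

0.4483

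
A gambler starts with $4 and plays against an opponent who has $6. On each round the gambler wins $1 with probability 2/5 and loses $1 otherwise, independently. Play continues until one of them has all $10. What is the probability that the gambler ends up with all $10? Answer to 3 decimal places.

Let r = q/p = (3/5)/(2/5) = 3/2. The recurrence P(i) = p·P(i+1) + q·P(i−1) with P(0)=0, P(10)=1 gives P(i) = (1 − r^i)/(1 − r^10).
P(4) = (1 − (3/2)^4) / (1 − (3/2)^10) = 832/11605 ≈ 0.072.

0.072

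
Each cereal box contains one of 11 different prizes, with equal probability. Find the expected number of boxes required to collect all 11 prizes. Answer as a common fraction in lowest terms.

After i distinct types are collected, each trial gives a new one with probability (11−i)/11, so the expected wait for the next new type is 11/(11−i).
E = 11/11 + 11/10 + 11/9 + 11/8 + 11/7 + 11/6 + 11/5 + 11/4 + 11/3 + 11/2 + 11/1 = 83711/2520.

83711/2520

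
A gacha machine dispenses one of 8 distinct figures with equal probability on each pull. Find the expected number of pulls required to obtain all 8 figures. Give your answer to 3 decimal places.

After i distinct types are collected, each trial gives a new one with probability (8−i)/8, so the expected wait for the next new type is 8/(8−i).
E = 8/8 + 8/7 + 8/6 + 8/5 + 8/4 + 8/3 + 8/2 + 8/1 = 761/35 ≈ 21.743.

21.743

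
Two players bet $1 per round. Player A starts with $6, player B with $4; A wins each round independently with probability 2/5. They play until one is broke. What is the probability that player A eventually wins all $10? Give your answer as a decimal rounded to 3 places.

Let r = q/p = (3/5)/(2/5) = 3/2. The recurrence P(i) = p·P(i+1) + q·P(i−1) with P(0)=0, P(10)=1 gives P(i) = (1 − r^i)/(1 − r^10).
P(6) = (1 − (3/2)^6) / (1 − (3/2)^10) = 2128/11605 ≈ 0.183.

0.183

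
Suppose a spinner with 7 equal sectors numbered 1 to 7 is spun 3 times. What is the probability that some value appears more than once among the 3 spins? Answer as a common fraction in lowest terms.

P(all 3 different) = 7/7 · 6/7 · ··· · 5/7 = 30/49.
P(at least two equal) = 1 − 30/49 = 19/49.

19/49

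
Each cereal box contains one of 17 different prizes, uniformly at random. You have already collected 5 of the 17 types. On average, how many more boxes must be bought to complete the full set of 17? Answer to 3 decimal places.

Starting from 5 distinct types, each trial gives a new one with probability (17−i)/17 when i types are held, so the wait for the next new type is 17/(17−i).
E = 17/12 + 17/11 + 17/10 + 17/9 + 17/8 + 17/7 + 17/6 + 17/5 + 17/4 + 17/3 + 17/2 + 17/1 = 1462357/27720 ≈ 52.755.

52.755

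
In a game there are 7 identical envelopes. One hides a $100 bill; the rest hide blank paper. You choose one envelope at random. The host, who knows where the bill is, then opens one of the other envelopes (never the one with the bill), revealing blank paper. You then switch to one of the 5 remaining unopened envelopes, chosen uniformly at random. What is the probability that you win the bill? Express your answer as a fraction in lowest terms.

Your original envelope holds the bill with probability 1/7, so the other 6 collectively hold it with probability 6/7.
The host can always find an empty envelope to open, so this doesn't change that 6/7; it is now spread over the 5 remaining unopened envelopes.
P(win by switching) = (6/7) · (1/5) = 6/35.

6/35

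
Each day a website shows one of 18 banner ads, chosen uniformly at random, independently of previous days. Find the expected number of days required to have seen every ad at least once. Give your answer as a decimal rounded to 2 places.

62.91

After i distinct types are collected, each trial gives a new one with probability (18−i)/18, so the expected wait for the next new type is 18/(18−i).
E = 18/18 + 18/17 + 18/16 + 18/15 + 18/14 + 18/13 + 18/12 + 18/11 + 18/10 + 18/9 + 18/8 + 18/7 + 18/6 + 18/5 + 18/4 + 18/3 + 18/2 + 18/1 = 42822903/680680 ≈ 62.91.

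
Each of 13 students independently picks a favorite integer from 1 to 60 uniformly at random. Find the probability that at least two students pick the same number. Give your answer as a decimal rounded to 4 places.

It's easier to compute the probability that all 13 are distinct.
P(all distinct) = 60/60 · 59/60 · ··· · 48/60 ≈ 0.2463.
So the probability of at least one match is 1 − 0.2463 = 0.7537.

0.7537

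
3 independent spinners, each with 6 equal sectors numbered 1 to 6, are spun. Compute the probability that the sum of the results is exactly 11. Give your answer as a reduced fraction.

1/8

There are 6^3 = 216 equally likely outcomes.
The number of ordered 3-tuples from {1,…,6} summing to 11 is 27.
P(sum = 11) = 27/216 = 1/8.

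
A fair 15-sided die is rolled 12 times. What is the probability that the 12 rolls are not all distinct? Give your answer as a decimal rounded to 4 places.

P(all 12 different) = 15/15 · 14/15 · ··· · 4/15 ≈ 0.0017.
P(at least two equal) = 1 − 0.0017 = 0.9983.

0.9983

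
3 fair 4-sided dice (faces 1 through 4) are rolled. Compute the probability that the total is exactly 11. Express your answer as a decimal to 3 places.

0.047

There are 4^3 = 64 equally likely outcomes.
The number of ordered 3-tuples from {1,…,4} summing to 11 is 3.
P(sum = 11) = 3/64 ≈ 0.047.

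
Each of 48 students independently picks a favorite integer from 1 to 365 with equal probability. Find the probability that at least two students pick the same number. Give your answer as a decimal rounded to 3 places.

It's easier to compute the probability that all 48 are distinct.
P(all distinct) = 365/365 · 364/365 · ··· · 318/365 ≈ 0.039.
So the probability of at least one match is 1 − 0.039 = 0.961.

0.961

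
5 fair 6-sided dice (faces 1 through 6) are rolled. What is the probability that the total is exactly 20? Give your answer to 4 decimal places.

There are 6^5 = 7776 equally likely outcomes.
The number of ordered 5-tuples from {1,…,6} summing to 20 is 651.
P(sum = 20) = 651/7776 = 217/2592 ≈ 0.0837.

0.0837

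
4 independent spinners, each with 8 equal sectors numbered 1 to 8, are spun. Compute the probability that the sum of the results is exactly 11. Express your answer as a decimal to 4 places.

0.0293

There are 8^4 = 4096 equally likely outcomes.
The number of ordered 4-tuples from {1,…,8} summing to 11 is 120.
P(sum = 11) = 120/4096 = 15/512 ≈ 0.0293.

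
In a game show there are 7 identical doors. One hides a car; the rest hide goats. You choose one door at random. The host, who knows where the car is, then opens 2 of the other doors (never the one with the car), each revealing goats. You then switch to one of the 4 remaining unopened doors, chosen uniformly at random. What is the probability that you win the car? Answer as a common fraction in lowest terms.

Your original door holds the car with probability 1/7, so the other 6 collectively hold it with probability 6/7.
The host can always find 2 empty doors to open, so the reveals don't change that 6/7; it is now spread over the 4 remaining unopened doors.
P(win by switching) = (6/7) · (1/4) = 3/14.

3/14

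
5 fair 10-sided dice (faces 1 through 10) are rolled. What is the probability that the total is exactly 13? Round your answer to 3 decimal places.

There are 10^5 = 100000 equally likely outcomes.
The number of ordered 5-tuples from {1,…,10} summing to 13 is 495.
P(sum = 13) = 495/100000 = 99/20000 ≈ 0.005.

0.005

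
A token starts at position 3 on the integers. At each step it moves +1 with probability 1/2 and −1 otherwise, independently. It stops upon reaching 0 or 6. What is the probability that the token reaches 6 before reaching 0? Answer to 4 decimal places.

0.5000

With a fair step, P(i) = ½P(i−1) + ½P(i+1) with P(0)=0, P(6)=1 has the linear solution P(i) = i/6.
P(3) = 3/6 = 1/2 ≈ 0.5000.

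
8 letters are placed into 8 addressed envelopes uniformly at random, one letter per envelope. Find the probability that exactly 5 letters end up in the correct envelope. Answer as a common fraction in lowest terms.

Choose which 5 of the 8 are fixed: C(8,5) = 56 ways.
The remaining 3 must have no fixed point: D(3) = 2.
P = 56·2/40320 = 1/360.

1/360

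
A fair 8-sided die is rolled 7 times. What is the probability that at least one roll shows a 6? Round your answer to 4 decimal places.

P(no roll shows a 6) = (7/8)^7 ≈ 0.3927.
P(at least one) = 1 − 0.3927 = 0.6073.

0.6073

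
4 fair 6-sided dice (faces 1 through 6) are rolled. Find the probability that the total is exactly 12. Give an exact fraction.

125/1296

There are 6^4 = 1296 equally likely outcomes.
The number of ordered 4-tuples from {1,…,6} summing to 12 is 125.
P(sum = 12) = 125/1296.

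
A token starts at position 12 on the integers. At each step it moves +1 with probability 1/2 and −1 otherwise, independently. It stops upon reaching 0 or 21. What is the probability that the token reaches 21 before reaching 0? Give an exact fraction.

4/7

With a fair step, P(i) = ½P(i−1) + ½P(i+1) with P(0)=0, P(21)=1 has the linear solution P(i) = i/21.
P(12) = 12/21 = 4/7.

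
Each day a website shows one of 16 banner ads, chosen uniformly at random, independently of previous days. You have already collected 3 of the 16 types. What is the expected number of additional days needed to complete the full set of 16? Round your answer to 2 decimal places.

Starting from 3 distinct types, each trial gives a new one with probability (16−i)/16 when i types are held, so the wait for the next new type is 16/(16−i).
E = 16/13 + 16/12 + 16/11 + 16/10 + 16/9 + 16/8 + 16/7 + 16/6 + 16/5 + 16/4 + 16/3 + 16/2 + 16/1 = 2291986/45045 ≈ 50.88.

50.88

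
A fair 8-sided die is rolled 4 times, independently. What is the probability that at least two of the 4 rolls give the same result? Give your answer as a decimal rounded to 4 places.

P(all 4 different) = 8/8 · 7/8 · ··· · 5/8 ≈ 0.4102.
P(at least two equal) = 1 − 0.4102 = 0.5898.

0.5898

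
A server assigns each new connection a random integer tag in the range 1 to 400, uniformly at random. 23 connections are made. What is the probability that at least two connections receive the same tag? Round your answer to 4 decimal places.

It's easier to compute the probability that all 23 are distinct.
P(all distinct) = 400/400 · 399/400 · ··· · 378/400 ≈ 0.5248.
So the probability of at least one match is 1 − 0.5248 = 0.4752.

0.4752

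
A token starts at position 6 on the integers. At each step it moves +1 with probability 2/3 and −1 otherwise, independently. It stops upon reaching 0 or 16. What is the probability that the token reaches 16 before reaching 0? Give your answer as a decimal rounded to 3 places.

0.984

Let r = q/p = (1/3)/(2/3) = 1/2. The recurrence P(i) = p·P(i+1) + q·P(i−1) with P(0)=0, P(16)=1 gives P(i) = (1 − r^i)/(1 − r^16).
P(6) = (1 − (1/2)^6) / (1 − (1/2)^16) = 21504/21845 ≈ 0.984.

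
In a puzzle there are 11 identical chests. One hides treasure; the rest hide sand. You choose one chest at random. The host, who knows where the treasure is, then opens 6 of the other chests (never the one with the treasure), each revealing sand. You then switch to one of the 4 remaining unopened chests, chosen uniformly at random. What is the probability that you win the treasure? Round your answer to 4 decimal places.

0.2273

Your original chest holds the treasure with probability 1/11, so the other 10 collectively hold it with probability 10/11.
The host can always find 6 empty chests to open, so the reveals don't change that 10/11; it is now spread over the 4 remaining unopened chests.
P(win by switching) = (10/11) · (1/4) = 5/22 ≈ 0.2273.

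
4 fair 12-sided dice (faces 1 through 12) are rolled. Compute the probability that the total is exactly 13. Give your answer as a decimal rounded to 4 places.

There are 12^4 = 20736 equally likely outcomes.
The number of ordered 4-tuples from {1,…,12} summing to 13 is 220.
P(sum = 13) = 220/20736 = 55/5184 ≈ 0.0106.

0.0106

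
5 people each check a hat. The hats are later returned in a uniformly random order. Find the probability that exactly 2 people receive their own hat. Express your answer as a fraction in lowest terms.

1/6

Choose which 2 of the 5 are fixed: C(5,2) = 10 ways.
The remaining 3 must have no fixed point: D(3) = 2.
P = 10·2/120 = 1/6.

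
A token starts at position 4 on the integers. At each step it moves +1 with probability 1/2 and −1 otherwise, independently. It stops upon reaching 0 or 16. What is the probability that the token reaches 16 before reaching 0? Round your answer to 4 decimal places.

0.2500

With a fair step, P(i) = ½P(i−1) + ½P(i+1) with P(0)=0, P(16)=1 has the linear solution P(i) = i/16.
P(4) = 4/16 = 1/4 ≈ 0.2500.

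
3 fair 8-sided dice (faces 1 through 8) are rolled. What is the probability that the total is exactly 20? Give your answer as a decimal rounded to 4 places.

0.0293

There are 8^3 = 512 equally likely outcomes.
The number of ordered 3-tuples from {1,…,8} summing to 20 is 15.
P(sum = 20) = 15/512 ≈ 0.0293.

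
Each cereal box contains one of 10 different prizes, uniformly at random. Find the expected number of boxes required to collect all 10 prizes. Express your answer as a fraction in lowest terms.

7381/252

After i distinct types are collected, each trial gives a new one with probability (10−i)/10, so the expected wait for the next new type is 10/(10−i).
E = 10/10 + 10/9 + 10/8 + 10/7 + 10/6 + 10/5 + 10/4 + 10/3 + 10/2 + 10/1 = 7381/252.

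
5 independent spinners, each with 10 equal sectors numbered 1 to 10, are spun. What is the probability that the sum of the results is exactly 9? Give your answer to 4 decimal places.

0.0007

There are 10^5 = 100000 equally likely outcomes.
The number of ordered 5-tuples from {1,…,10} summing to 9 is 70.
P(sum = 9) = 70/100000 = 7/10000 ≈ 0.0007.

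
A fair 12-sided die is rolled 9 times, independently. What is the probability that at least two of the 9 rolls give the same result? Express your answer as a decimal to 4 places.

P(all 9 different) = 12/12 · 11/12 · ··· · 4/12 ≈ 0.0155.
P(at least two equal) = 1 − 0.0155 = 0.9845.

0.9845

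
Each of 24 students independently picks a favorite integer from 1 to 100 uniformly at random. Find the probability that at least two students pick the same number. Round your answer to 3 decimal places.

It's easier to compute the probability that all 24 are distinct.
P(all distinct) = 100/100 · 99/100 · ··· · 77/100 ≈ 0.049.
So the probability of at least one match is 1 − 0.049 = 0.951.

0.951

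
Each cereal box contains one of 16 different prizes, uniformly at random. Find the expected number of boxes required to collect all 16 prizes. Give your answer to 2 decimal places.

54.09

After i distinct types are collected, each trial gives a new one with probability (16−i)/16, so the expected wait for the next new type is 16/(16−i).
E = 16/16 + 16/15 + 16/14 + 16/13 + 16/12 + 16/11 + 16/10 + 16/9 + 16/8 + 16/7 + 16/6 + 16/5 + 16/4 + 16/3 + 16/2 + 16/1 = 2436559/45045 ≈ 54.09.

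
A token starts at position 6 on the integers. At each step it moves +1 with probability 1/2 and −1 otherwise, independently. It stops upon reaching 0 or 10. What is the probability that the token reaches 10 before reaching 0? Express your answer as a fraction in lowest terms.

3/5

With a fair step, P(i) = ½P(i−1) + ½P(i+1) with P(0)=0, P(10)=1 has the linear solution P(i) = i/10.
P(6) = 6/10 = 3/5.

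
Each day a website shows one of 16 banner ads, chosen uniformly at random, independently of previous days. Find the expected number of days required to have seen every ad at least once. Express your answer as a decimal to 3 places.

54.092

After i distinct types are collected, each trial gives a new one with probability (16−i)/16, so the expected wait for the next new type is 16/(16−i).
E = 16/16 + 16/15 + 16/14 + 16/13 + 16/12 + 16/11 + 16/10 + 16/9 + 16/8 + 16/7 + 16/6 + 16/5 + 16/4 + 16/3 + 16/2 + 16/1 = 2436559/45045 ≈ 54.092.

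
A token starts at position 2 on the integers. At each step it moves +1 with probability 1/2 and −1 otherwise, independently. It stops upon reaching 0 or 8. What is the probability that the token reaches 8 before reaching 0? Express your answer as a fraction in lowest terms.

With a fair step, P(i) = ½P(i−1) + ½P(i+1) with P(0)=0, P(8)=1 has the linear solution P(i) = i/8.
P(2) = 2/8 = 1/4.

1/4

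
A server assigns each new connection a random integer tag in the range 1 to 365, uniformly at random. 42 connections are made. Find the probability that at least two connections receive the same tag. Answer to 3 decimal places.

It's easier to compute the probability that all 42 are distinct.
P(all distinct) = 365/365 · 364/365 · ··· · 324/365 ≈ 0.086.
So the probability of at least one match is 1 − 0.086 = 0.914.

0.914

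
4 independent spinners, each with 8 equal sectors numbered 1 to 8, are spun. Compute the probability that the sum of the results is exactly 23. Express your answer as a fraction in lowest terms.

There are 8^4 = 4096 equally likely outcomes.
The number of ordered 4-tuples from {1,…,8} summing to 23 is 204.
P(sum = 23) = 204/4096 = 51/1024.

51/1024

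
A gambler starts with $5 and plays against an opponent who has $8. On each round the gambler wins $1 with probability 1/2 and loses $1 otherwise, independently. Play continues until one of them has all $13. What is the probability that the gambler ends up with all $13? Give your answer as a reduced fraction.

5/13

With a fair step, P(i) = ½P(i−1) + ½P(i+1) with P(0)=0, P(13)=1 has the linear solution P(i) = i/13.
P(5) = 5/13.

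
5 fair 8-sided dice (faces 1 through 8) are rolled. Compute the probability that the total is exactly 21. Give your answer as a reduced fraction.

595/8192

There are 8^5 = 32768 equally likely outcomes.
The number of ordered 5-tuples from {1,…,8} summing to 21 is 2380.
P(sum = 21) = 2380/32768 = 595/8192.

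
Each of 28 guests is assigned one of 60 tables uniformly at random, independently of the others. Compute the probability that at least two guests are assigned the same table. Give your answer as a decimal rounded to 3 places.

It's easier to compute the probability that all 28 are distinct.
P(all distinct) = 60/60 · 59/60 · ··· · 33/60 ≈ 0.001.
So the probability of at least one match is 1 − 0.001 = 0.999.

0.999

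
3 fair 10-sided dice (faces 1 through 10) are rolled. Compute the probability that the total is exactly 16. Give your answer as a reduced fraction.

3/40

There are 10^3 = 1000 equally likely outcomes.
The number of ordered 3-tuples from {1,…,10} summing to 16 is 75.
P(sum = 16) = 75/1000 = 3/40.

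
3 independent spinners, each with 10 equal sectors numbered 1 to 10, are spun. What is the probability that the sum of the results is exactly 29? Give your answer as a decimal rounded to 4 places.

0.0030

There are 10^3 = 1000 equally likely outcomes.
The number of ordered 3-tuples from {1,…,10} summing to 29 is 3.
P(sum = 29) = 3/1000 ≈ 0.0030.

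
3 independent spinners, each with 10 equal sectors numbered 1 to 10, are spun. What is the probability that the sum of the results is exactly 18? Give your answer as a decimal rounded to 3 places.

0.073

There are 10^3 = 1000 equally likely outcomes.
The number of ordered 3-tuples from {1,…,10} summing to 18 is 73.
P(sum = 18) = 73/1000 ≈ 0.073.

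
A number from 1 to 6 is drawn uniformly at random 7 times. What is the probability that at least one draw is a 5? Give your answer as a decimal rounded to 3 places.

P(no draw is a 5) = (5/6)^7 ≈ 0.279.
P(at least one) = 1 − 0.279 = 0.721.

0.721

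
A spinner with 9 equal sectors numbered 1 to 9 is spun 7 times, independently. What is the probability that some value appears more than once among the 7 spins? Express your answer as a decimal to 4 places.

0.9621

P(all 7 different) = 9/9 · 8/9 · ··· · 3/9 ≈ 0.0379.
P(at least two equal) = 1 − 0.0379 = 0.9621.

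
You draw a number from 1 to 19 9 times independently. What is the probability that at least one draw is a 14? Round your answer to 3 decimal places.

P(no draw is a 14) = (18/19)^9 ≈ 0.615.
P(at least one) = 1 − 0.615 = 0.385.

0.385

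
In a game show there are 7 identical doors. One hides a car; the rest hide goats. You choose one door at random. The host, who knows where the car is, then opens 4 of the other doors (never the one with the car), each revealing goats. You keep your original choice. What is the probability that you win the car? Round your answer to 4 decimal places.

0.1429

The host can always open 4 empty doors regardless of your choice, so the reveals give no information about your original door.
P(win by staying) = 1/7 ≈ 0.1429.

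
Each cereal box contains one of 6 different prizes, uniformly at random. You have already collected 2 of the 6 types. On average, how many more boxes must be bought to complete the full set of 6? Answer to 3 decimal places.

Starting from 2 distinct types, each trial gives a new one with probability (6−i)/6 when i types are held, so the wait for the next new type is 6/(6−i).
E = 6/4 + 6/3 + 6/2 + 6/1 = 25/2 ≈ 12.500.

12.500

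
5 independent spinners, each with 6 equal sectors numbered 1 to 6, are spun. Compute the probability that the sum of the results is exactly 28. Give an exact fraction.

5/2592

There are 6^5 = 7776 equally likely outcomes.
The number of ordered 5-tuples from {1,…,6} summing to 28 is 15.
P(sum = 28) = 15/7776 = 5/2592.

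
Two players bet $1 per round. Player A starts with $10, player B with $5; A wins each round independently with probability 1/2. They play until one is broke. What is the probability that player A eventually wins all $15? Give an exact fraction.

With a fair step, P(i) = ½P(i−1) + ½P(i+1) with P(0)=0, P(15)=1 has the linear solution P(i) = i/15.
P(10) = 10/15 = 2/3.

2/3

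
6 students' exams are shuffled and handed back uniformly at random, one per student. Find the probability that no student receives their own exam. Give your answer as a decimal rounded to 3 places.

0.368

This is the derangement probability: permutations of 6 with no fixed point.
D(6) = 6! · (1 − 1/1! + 1/2! − ··· + (−1)^6/6!) = 265.
P = 265/720 = 53/144 ≈ 0.368.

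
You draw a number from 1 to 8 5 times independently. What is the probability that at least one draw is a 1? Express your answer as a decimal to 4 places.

P(no draw is a 1) = (7/8)^5 ≈ 0.5129.
P(at least one) = 1 − 0.5129 = 0.4871.

0.4871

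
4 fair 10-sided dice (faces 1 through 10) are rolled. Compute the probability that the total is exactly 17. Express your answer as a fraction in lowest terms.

6/125

There are 10^4 = 10000 equally likely outcomes.
The number of ordered 4-tuples from {1,…,10} summing to 17 is 480.
P(sum = 17) = 480/10000 = 6/125.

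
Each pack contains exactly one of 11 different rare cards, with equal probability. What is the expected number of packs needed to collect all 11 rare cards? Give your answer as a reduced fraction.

83711/2520

After i distinct types are collected, each trial gives a new one with probability (11−i)/11, so the expected wait for the next new type is 11/(11−i).
E = 11/11 + 11/10 + 11/9 + 11/8 + 11/7 + 11/6 + 11/5 + 11/4 + 11/3 + 11/2 + 11/1 = 83711/2520.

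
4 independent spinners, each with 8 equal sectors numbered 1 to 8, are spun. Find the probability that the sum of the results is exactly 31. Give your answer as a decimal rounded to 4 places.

There are 8^4 = 4096 equally likely outcomes.
The number of ordered 4-tuples from {1,…,8} summing to 31 is 4.
P(sum = 31) = 4/4096 = 1/1024 ≈ 0.0010.

0.0010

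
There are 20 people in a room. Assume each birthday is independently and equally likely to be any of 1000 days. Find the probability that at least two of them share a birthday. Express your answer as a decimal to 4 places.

It's easier to compute the probability that all 20 are distinct.
P(all distinct) = 1000/1000 · 999/1000 · ··· · 981/1000 ≈ 0.8259.
So the probability of at least one match is 1 − 0.8259 = 0.1741.

0.1741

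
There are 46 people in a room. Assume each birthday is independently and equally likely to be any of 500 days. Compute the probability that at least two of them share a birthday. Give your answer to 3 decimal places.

It's easier to compute the probability that all 46 are distinct.
P(all distinct) = 500/500 · 499/500 · ··· · 455/500 ≈ 0.118.
So the probability of at least one match is 1 − 0.118 = 0.882.

0.882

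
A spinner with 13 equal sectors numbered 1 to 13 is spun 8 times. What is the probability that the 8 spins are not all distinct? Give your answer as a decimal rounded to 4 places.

P(all 8 different) = 13/13 · 12/13 · ··· · 6/13 ≈ 0.0636.
P(at least two equal) = 1 − 0.0636 = 0.9364.

0.9364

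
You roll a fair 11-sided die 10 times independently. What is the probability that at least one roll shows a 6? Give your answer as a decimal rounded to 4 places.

0.6145

P(no roll shows a 6) = (10/11)^10 ≈ 0.3855.
P(at least one) = 1 − 0.3855 = 0.6145.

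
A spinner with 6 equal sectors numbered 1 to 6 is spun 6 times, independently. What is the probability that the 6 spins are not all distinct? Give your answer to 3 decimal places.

0.985

P(all 6 different) = 6/6 · 5/6 · ··· · 1/6 ≈ 0.015.
P(at least two equal) = 1 − 0.015 = 0.985.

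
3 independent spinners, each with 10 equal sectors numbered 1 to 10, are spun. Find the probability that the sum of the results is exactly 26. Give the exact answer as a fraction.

There are 10^3 = 1000 equally likely outcomes.
The number of ordered 3-tuples from {1,…,10} summing to 26 is 15.
P(sum = 26) = 15/1000 = 3/200.

3/200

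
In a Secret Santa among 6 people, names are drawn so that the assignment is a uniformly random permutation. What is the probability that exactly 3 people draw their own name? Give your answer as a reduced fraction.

1/18

Choose which 3 of the 6 are fixed: C(6,3) = 20 ways.
The remaining 3 must have no fixed point: D(3) = 2.
P = 20·2/720 = 1/18.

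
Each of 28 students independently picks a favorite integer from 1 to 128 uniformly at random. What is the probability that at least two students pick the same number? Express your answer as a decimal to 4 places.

It's easier to compute the probability that all 28 are distinct.
P(all distinct) = 128/128 · 127/128 · ··· · 101/128 ≈ 0.0411.
So the probability of at least one match is 1 − 0.0411 = 0.9589.

0.9589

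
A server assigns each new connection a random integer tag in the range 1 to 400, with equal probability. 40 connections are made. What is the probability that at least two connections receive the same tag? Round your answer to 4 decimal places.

0.8670

It's easier to compute the probability that all 40 are distinct.
P(all distinct) = 400/400 · 399/400 · ··· · 361/400 ≈ 0.1330.
So the probability of at least one match is 1 − 0.1330 = 0.8670.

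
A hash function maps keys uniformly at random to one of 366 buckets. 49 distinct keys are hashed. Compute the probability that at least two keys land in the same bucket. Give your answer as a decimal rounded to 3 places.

It's easier to compute the probability that all 49 are distinct.
P(all distinct) = 366/366 · 365/366 · ··· · 318/366 ≈ 0.035.
So the probability of at least one match is 1 − 0.035 = 0.965.

0.965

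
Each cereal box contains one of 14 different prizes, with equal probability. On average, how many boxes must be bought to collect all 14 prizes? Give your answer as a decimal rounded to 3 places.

After i distinct types are collected, each trial gives a new one with probability (14−i)/14, so the expected wait for the next new type is 14/(14−i).
E = 14/14 + 14/13 + 14/12 + 14/11 + 14/10 + 14/9 + 14/8 + 14/7 + 14/6 + 14/5 + 14/4 + 14/3 + 14/2 + 14/1 = 1171733/25740 ≈ 45.522.

45.522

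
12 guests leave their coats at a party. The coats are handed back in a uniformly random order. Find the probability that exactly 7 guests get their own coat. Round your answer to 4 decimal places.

0.0001

Choose which 7 of the 12 are fixed: C(12,7) = 792 ways.
The remaining 5 must have no fixed point: D(5) = 44.
P = 792·44/479001600 = 11/151200 ≈ 0.0001.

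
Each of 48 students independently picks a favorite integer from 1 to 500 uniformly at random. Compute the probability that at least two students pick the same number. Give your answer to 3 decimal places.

It's easier to compute the probability that all 48 are distinct.
P(all distinct) = 500/500 · 499/500 · ··· · 453/500 ≈ 0.097.
So the probability of at least one match is 1 − 0.097 = 0.903.

0.903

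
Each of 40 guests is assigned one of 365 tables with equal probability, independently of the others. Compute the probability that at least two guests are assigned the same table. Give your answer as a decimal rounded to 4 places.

It's easier to compute the probability that all 40 are distinct.
P(all distinct) = 365/365 · 364/365 · ··· · 326/365 ≈ 0.1088.
So the probability of at least one match is 1 − 0.1088 = 0.8912.

0.8912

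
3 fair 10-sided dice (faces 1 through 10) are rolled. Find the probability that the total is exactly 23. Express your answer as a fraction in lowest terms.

There are 10^3 = 1000 equally likely outcomes.
The number of ordered 3-tuples from {1,…,10} summing to 23 is 36.
P(sum = 23) = 36/1000 = 9/250.

9/250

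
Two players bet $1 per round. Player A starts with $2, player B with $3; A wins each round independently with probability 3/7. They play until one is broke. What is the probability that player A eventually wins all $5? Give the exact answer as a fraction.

Let r = q/p = (4/7)/(3/7) = 4/3. The recurrence P(i) = p·P(i+1) + q·P(i−1) with P(0)=0, P(5)=1 gives P(i) = (1 − r^i)/(1 − r^5).
P(2) = (1 − (4/3)^2) / (1 − (4/3)^5) = 189/781.

189/781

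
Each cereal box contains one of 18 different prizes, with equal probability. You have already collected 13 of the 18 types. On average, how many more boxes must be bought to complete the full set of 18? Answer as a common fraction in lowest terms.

Starting from 13 distinct types, each trial gives a new one with probability (18−i)/18 when i types are held, so the wait for the next new type is 18/(18−i).
E = 18/5 + 18/4 + 18/3 + 18/2 + 18/1 = 411/10.

411/10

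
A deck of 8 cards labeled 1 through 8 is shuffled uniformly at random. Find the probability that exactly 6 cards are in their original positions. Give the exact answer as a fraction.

1/1440

Choose which 6 of the 8 are fixed: C(8,6) = 28 ways.
The remaining 2 must have no fixed point: D(2) = 1.
P = 28·1/40320 = 1/1440.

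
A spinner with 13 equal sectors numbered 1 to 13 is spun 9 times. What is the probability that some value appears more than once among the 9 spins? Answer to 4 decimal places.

0.9755

P(all 9 different) = 13/13 · 12/13 · ··· · 5/13 ≈ 0.0245.
P(at least two equal) = 1 − 0.0245 = 0.9755.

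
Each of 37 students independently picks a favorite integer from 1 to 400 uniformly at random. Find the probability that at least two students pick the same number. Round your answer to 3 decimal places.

0.821

It's easier to compute the probability that all 37 are distinct.
P(all distinct) = 400/400 · 399/400 · ··· · 364/400 ≈ 0.179.
So the probability of at least one match is 1 − 0.179 = 0.821.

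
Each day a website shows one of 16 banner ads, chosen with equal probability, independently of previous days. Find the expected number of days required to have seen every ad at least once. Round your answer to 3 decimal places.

54.092

After i distinct types are collected, each trial gives a new one with probability (16−i)/16, so the expected wait for the next new type is 16/(16−i).
E = 16/16 + 16/15 + 16/14 + 16/13 + 16/12 + 16/11 + 16/10 + 16/9 + 16/8 + 16/7 + 16/6 + 16/5 + 16/4 + 16/3 + 16/2 + 16/1 = 2436559/45045 ≈ 54.092.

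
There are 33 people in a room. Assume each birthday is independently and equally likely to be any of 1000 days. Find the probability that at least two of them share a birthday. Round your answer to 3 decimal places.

It's easier to compute the probability that all 33 are distinct.
P(all distinct) = 1000/1000 · 999/1000 · ··· · 968/1000 ≈ 0.586.
So the probability of at least one match is 1 − 0.586 = 0.414.

0.414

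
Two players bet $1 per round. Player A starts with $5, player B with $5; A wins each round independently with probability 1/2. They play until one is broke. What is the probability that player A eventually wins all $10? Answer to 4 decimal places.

0.5000

With a fair step, P(i) = ½P(i−1) + ½P(i+1) with P(0)=0, P(10)=1 has the linear solution P(i) = i/10.
P(5) = 5/10 = 1/2 ≈ 0.5000.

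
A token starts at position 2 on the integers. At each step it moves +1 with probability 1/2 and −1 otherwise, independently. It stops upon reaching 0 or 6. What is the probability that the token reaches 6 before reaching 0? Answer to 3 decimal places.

0.333

With a fair step, P(i) = ½P(i−1) + ½P(i+1) with P(0)=0, P(6)=1 has the linear solution P(i) = i/6.
P(2) = 2/6 = 1/3 ≈ 0.333.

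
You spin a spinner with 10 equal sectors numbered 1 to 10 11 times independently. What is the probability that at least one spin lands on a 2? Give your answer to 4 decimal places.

P(no spin lands on a 2) = (9/10)^11 ≈ 0.3138.
P(at least one) = 1 − 0.3138 = 0.6862.

0.6862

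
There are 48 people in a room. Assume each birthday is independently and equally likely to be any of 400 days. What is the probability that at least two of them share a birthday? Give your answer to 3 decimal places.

0.947

It's easier to compute the probability that all 48 are distinct.
P(all distinct) = 400/400 · 399/400 · ··· · 353/400 ≈ 0.053.
So the probability of at least one match is 1 − 0.053 = 0.947.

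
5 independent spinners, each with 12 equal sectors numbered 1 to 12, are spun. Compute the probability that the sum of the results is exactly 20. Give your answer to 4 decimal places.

0.0149

There are 12^5 = 248832 equally likely outcomes.
The number of ordered 5-tuples from {1,…,12} summing to 20 is 3701.
P(sum = 20) = 3701/248832 ≈ 0.0149.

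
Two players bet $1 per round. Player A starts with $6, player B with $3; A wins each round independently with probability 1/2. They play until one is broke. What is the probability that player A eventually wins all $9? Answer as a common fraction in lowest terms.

With a fair step, P(i) = ½P(i−1) + ½P(i+1) with P(0)=0, P(9)=1 has the linear solution P(i) = i/9.
P(6) = 6/9 = 2/3.

2/3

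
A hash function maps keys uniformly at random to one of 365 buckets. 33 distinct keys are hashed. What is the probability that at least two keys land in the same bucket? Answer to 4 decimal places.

0.7750

It's easier to compute the probability that all 33 are distinct.
P(all distinct) = 365/365 · 364/365 · ··· · 333/365 ≈ 0.2250.
So the probability of at least one match is 1 − 0.2250 = 0.7750.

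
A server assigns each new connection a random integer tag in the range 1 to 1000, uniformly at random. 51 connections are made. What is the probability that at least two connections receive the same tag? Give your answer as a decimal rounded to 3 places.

0.727

It's easier to compute the probability that all 51 are distinct.
P(all distinct) = 1000/1000 · 999/1000 · ··· · 950/1000 ≈ 0.273.
So the probability of at least one match is 1 − 0.273 = 0.727.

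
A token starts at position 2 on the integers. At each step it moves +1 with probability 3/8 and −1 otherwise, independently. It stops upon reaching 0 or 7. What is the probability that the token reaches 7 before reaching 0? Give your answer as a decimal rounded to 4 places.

0.0512

Let r = q/p = (5/8)/(3/8) = 5/3. The recurrence P(i) = p·P(i+1) + q·P(i−1) with P(0)=0, P(7)=1 gives P(i) = (1 − r^i)/(1 − r^7).
P(2) = (1 − (5/3)^2) / (1 − (5/3)^7) = 1944/37969 ≈ 0.0512.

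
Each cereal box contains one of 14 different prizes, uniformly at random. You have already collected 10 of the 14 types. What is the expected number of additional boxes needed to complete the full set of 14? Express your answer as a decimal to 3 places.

Starting from 10 distinct types, each trial gives a new one with probability (14−i)/14 when i types are held, so the wait for the next new type is 14/(14−i).
E = 14/4 + 14/3 + 14/2 + 14/1 = 175/6 ≈ 29.167.

29.167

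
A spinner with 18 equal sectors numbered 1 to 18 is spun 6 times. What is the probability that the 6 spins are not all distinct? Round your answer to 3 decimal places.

0.607

P(all 6 different) = 18/18 · 17/18 · ··· · 13/18 ≈ 0.393.
P(at least two equal) = 1 − 0.393 = 0.607.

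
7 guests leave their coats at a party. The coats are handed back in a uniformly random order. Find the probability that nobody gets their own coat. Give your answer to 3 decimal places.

0.368

This is the derangement probability: permutations of 7 with no fixed point.
D(7) = 7! · (1 − 1/1! + 1/2! − ··· + (−1)^7/7!) = 1854.
P = 1854/5040 = 103/280 ≈ 0.368.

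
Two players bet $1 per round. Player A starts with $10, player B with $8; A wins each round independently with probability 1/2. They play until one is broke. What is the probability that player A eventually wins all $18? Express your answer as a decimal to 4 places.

0.5556

With a fair step, P(i) = ½P(i−1) + ½P(i+1) with P(0)=0, P(18)=1 has the linear solution P(i) = i/18.
P(10) = 10/18 = 5/9 ≈ 0.5556.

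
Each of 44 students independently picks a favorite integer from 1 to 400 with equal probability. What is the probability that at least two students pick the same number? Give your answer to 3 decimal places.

It's easier to compute the probability that all 44 are distinct.
P(all distinct) = 400/400 · 399/400 · ··· · 357/400 ≈ 0.086.
So the probability of at least one match is 1 − 0.086 = 0.914.

0.914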